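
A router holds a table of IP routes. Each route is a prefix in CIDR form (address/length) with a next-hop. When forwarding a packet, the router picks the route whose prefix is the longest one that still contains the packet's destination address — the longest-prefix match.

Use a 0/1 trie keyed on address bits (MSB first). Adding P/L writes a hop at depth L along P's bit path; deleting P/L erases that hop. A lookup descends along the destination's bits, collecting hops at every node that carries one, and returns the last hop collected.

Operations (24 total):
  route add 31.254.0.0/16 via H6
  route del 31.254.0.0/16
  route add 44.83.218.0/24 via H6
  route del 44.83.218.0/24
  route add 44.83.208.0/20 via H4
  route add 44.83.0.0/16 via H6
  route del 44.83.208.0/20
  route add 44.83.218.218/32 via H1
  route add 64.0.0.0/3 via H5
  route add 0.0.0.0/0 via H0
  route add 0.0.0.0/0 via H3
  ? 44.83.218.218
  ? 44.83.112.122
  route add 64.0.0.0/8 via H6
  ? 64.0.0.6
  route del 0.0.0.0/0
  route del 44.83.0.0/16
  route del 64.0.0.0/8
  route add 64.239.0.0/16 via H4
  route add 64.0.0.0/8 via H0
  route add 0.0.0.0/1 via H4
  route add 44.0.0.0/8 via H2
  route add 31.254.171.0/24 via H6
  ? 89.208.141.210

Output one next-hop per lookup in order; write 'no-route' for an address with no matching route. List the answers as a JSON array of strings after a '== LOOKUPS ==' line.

Trace:
  + 31.254.0.0/16 (H6) depth=16
  - 31.254.0.0/16 clear@16
  + 44.83.218.0/24 (H6) depth=24
  - 44.83.218.0/24 clear@24
  + 44.83.208.0/20 (H4) depth=20
  + 44.83.0.0/16 (H6) depth=16
  - 44.83.208.0/20 clear@20
  + 44.83.218.218/32 (H1) depth=32
  + 64.0.0.0/3 (H5) depth=3
  + 0.0.0.0/0 (H0) depth=0
  + 0.0.0.0/0 (H3) depth=0
  lookup 44.83.218.218: bits 00101100010100111101101011011010 walk d0:H3→d1:-→d2:-→d3:-→d4:-→d5:-→d6:-→d7:-→d8:-→d9:-→d10:-→d11:-→d12:-→d13:-→d14:-→d15:-→d16:H6→d17:-→d18:-→d19:-→d20:-→d21:-→d22:-→d23:-→d24:-→d25:-→d26:-→d27:-→d28:-→d29:-→d30:-→d31:-→d32:H1 -> H1
  lookup 44.83.112.122: bits 0010110001010011 walk d0:H3→d1:-→d2:-→d3:-→d4:-→d5:-→d6:-→d7:-→d8:-→d9:-→d10:-→d11:-→d12:-→d13:-→d14:-→d15:-→d16:H6 -> H6
  + 64.0.0.0/8 (H6) depth=8
  lookup 64.0.0.6: bits 01000000 walk d0:H3→d1:-→d2:-→d3:H5→d4:-→d5:-→d6:-→d7:-→d8:H6 -> H6
  - 0.0.0.0/0 clear@0
  - 44.83.0.0/16 clear@16
  - 64.0.0.0/8 clear@8
  + 64.239.0.0/16 (H4) depth=16
  + 64.0.0.0/8 (H0) depth=8
  + 0.0.0.0/1 (H4) depth=1
  + 44.0.0.0/8 (H2) depth=8
  + 31.254.171.0/24 (H6) depth=24
  lookup 89.208.141.210: bits 010 walk d0:-→d1:H4→d2:-→d3:H5 -> H5

== LOOKUPS ==
["H1","H6","H6","H5"]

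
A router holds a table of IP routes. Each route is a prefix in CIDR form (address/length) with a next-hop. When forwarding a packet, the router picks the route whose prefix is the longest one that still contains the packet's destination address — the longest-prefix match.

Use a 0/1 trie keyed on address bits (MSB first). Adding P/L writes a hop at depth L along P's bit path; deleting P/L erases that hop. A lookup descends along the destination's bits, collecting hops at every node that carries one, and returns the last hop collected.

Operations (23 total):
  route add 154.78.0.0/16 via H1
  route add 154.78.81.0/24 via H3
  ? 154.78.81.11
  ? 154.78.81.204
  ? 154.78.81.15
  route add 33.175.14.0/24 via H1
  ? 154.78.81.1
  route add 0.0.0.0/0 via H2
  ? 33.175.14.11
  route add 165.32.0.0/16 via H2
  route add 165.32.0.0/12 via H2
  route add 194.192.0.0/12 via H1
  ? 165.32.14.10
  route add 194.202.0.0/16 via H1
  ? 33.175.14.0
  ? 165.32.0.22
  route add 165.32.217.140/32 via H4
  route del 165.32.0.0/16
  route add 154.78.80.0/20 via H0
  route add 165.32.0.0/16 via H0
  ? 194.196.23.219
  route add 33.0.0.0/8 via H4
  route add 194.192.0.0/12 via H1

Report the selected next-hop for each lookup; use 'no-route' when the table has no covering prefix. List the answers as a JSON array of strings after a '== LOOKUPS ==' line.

Process each operation:
  + 154.78.0.0/16 (H1) depth=16
  + 154.78.81.0/24 (H3) depth=24
  Q 154.78.81.11: descend 100110100100111001010001 ; hops seen [H1,H3] ; pick H3
  Q 154.78.81.204: descend 100110100100111001010001 ; hops seen [H1,H3] ; pick H3
  Q 154.78.81.15: descend 100110100100111001010001 ; hops seen [H1,H3] ; pick H3
  + 33.175.14.0/24 (H1) depth=24
  Q 154.78.81.1: descend 100110100100111001010001 ; hops seen [H1,H3] ; pick H3
  + 0.0.0.0/0 (H2) depth=0
  Q 33.175.14.11: descend 001000011010111100001110 ; hops seen [H2,H1] ; pick H1
  + 165.32.0.0/16 (H2) depth=16
  + 165.32.0.0/12 (H2) depth=12
  + 194.192.0.0/12 (H1) depth=12
  Q 165.32.14.10: descend 1010010100100000 ; hops seen [H2,H2,H2] ; pick H2
  + 194.202.0.0/16 (H1) depth=16
  Q 33.175.14.0: descend 001000011010111100001110 ; hops seen [H2,H1] ; pick H1
  Q 165.32.0.22: descend 1010010100100000 ; hops seen [H2,H2,H2] ; pick H2
  + 165.32.217.140/32 (H4) depth=32
  del 165.32.0.0/16 (clear depth 16)
  + 154.78.80.0/20 (H0) depth=20
  + 165.32.0.0/16 (H0) depth=16
  Q 194.196.23.219: descend 110000101100 ; hops seen [H2,H1] ; pick H1
  + 33.0.0.0/8 (H4) depth=8
  + 194.192.0.0/12 (H1) depth=12

== LOOKUPS ==
["H3","H3","H3","H3","H1","H2","H1","H2","H1"]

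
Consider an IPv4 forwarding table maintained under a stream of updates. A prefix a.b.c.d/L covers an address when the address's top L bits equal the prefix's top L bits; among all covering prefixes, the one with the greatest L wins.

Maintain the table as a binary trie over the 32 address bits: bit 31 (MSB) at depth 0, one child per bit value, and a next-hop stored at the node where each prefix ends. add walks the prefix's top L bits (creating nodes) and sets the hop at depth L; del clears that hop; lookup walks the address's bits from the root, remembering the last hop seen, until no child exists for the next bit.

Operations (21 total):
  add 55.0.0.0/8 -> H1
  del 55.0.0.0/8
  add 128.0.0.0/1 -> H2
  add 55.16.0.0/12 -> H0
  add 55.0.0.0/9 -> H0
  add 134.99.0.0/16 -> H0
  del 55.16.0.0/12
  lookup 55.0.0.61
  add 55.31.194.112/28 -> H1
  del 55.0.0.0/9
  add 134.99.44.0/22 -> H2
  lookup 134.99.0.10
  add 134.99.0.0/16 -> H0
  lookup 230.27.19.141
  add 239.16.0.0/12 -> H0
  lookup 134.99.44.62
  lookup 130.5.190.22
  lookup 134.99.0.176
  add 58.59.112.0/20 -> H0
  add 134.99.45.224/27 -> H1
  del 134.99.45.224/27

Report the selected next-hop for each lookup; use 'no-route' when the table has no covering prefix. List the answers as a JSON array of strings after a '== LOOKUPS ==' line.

Trace:
  add 55.0.0.0/8 -> H1 at depth 8
  del 55.0.0.0/8 (clear depth 8)
  add 128.0.0.0/1 -> H2 at depth 1
  add 55.16.0.0/12 -> H0 at depth 12
  add 55.0.0.0/9 -> H0 at depth 9
  add 134.99.0.0/16 -> H0 at depth 16
  del 55.16.0.0/12 (clear depth 12)
  Q 55.0.0.61: descend 00110111000 ; hops seen [H0] ; pick H0
  add 55.31.194.112/28 -> H1 at depth 28
  del 55.0.0.0/9 (clear depth 9)
  add 134.99.44.0/22 -> H2 at depth 22
  Q 134.99.0.10: descend 100001100110001100 ; hops seen [H2,H0] ; pick H0
  add 134.99.0.0/16 -> H0 at depth 16
  Q 230.27.19.141: descend 1 ; hops seen [H2] ; pick H2
  add 239.16.0.0/12 -> H0 at depth 12
  Q 134.99.44.62: descend 1000011001100011001011 ; hops seen [H2,H0,H2] ; pick H2
  Q 130.5.190.22: descend 10000 ; hops seen [H2] ; pick H2
  Q 134.99.0.176: descend 100001100110001100 ; hops seen [H2,H0] ; pick H0
  add 58.59.112.0/20 -> H0 at depth 20
  add 134.99.45.224/27 -> H1 at depth 27
  del 134.99.45.224/27 (clear depth 27)

== LOOKUPS ==
["H0","H0","H2","H2","H2","H0"]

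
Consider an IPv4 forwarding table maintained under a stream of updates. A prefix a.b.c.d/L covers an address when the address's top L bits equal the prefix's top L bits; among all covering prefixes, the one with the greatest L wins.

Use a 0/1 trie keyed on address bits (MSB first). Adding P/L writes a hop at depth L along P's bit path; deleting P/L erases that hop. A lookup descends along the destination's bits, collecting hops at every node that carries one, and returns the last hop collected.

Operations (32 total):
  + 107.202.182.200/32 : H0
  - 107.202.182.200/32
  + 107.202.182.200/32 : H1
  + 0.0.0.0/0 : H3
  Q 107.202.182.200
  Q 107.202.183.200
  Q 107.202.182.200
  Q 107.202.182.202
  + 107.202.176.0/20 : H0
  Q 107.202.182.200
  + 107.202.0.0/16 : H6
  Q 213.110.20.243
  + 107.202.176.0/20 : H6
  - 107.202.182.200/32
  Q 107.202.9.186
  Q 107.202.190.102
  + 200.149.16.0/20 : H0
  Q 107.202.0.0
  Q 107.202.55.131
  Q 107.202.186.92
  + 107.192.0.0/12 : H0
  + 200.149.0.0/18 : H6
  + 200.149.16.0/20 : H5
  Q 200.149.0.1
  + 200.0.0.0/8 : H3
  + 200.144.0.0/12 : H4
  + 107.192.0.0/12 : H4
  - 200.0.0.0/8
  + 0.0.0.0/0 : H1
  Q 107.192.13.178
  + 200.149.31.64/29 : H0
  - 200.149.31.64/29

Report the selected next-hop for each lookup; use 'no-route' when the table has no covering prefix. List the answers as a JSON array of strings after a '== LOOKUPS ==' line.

Trace:
  add 107.202.182.200/32 -> H0 at depth 32
  del 107.202.182.200/32 (clear depth 32)
  add 107.202.182.200/32 -> H1 at depth 32
  add 0.0.0.0/0 -> H3 at depth 0
  Q 107.202.182.200: descend 01101011110010101011011011001000 ; hops seen [H3,H1] ; pick H1
  Q 107.202.183.200: descend 01101011110010101011011 ; hops seen [H3] ; pick H3
  Q 107.202.182.200: descend 01101011110010101011011011001000 ; hops seen [H3,H1] ; pick H1
  Q 107.202.182.202: descend 011010111100101010110110110010 ; hops seen [H3] ; pick H3
  add 107.202.176.0/20 -> H0 at depth 20
  Q 107.202.182.200: descend 01101011110010101011011011001000 ; hops seen [H3,H0,H1] ; pick H1
  add 107.202.0.0/16 -> H6 at depth 16
  Q 213.110.20.243: descend ε ; hops seen [H3] ; pick H3
  add 107.202.176.0/20 -> H6 at depth 20
  del 107.202.182.200/32 (clear depth 32)
  Q 107.202.9.186: descend 0110101111001010 ; hops seen [H3,H6] ; pick H6
  Q 107.202.190.102: descend 01101011110010101011 ; hops seen [H3,H6,H6] ; pick H6
  add 200.149.16.0/20 -> H0 at depth 20
  Q 107.202.0.0: descend 0110101111001010 ; hops seen [H3,H6] ; pick H6
  Q 107.202.55.131: descend 0110101111001010 ; hops seen [H3,H6] ; pick H6
  Q 107.202.186.92: descend 01101011110010101011 ; hops seen [H3,H6,H6] ; pick H6
  add 107.192.0.0/12 -> H0 at depth 12
  add 200.149.0.0/18 -> H6 at depth 18
  add 200.149.16.0/20 -> H5 at depth 20
  Q 200.149.0.1: descend 1100100010010101000 ; hops seen [H3,H6] ; pick H6
  add 200.0.0.0/8 -> H3 at depth 8
  add 200.144.0.0/12 -> H4 at depth 12
  add 107.192.0.0/12 -> H4 at depth 12
  del 200.0.0.0/8 (clear depth 8)
  add 0.0.0.0/0 -> H1 at depth 0
  Q 107.192.13.178: descend 011010111100 ; hops seen [H1,H4] ; pick H4
  add 200.149.31.64/29 -> H0 at depth 29
  del 200.149.31.64/29 (clear depth 29)

== LOOKUPS ==
["H1","H3","H1","H3","H1","H3","H6","H6","H6","H6","H6","H6","H4"]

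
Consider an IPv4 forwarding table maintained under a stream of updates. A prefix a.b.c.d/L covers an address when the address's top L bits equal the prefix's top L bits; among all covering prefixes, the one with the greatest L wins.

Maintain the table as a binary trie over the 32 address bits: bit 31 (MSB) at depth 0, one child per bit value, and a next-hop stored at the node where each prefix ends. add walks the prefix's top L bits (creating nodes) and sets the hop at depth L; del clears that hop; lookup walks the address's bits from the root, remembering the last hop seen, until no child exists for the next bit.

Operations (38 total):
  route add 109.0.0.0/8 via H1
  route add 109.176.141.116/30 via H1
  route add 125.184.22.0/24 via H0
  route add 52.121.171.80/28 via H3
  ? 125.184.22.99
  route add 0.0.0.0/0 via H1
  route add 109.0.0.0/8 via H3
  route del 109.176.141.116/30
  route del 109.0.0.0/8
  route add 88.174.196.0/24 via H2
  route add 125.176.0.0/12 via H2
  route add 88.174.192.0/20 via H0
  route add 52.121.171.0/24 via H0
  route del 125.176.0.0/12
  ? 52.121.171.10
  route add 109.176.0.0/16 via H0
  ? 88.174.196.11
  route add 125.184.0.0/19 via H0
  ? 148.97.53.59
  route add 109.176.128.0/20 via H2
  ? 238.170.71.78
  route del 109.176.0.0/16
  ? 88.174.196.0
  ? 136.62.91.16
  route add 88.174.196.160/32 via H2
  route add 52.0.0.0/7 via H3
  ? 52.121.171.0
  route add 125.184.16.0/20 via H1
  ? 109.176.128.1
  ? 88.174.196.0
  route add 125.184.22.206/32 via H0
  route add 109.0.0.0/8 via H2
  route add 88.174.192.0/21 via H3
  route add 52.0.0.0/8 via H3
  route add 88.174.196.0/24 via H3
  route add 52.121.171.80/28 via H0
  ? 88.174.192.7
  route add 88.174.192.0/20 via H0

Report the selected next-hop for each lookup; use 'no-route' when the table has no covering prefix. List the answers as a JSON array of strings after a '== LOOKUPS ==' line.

Apply in order:
  add 109.0.0.0/8 -> H1 at depth 8
  add 109.176.141.116/30 -> H1 at depth 30
  add 125.184.22.0/24 -> H0 at depth 24
  add 52.121.171.80/28 -> H3 at depth 28
  ? 125.184.22.99  path d0:-→d1:-→d2:-→d3:-→d4:-→d5:-→d6:-→d7:-→d8:-→d9:-→d10:-→d11:-→d12:-→d13:-→d14:-→d15:-→d16:-→d17:-→d18:-→d19:-→d20:-→d21:-→d22:-→d23:-→d24:H0  best=H0
  add 0.0.0.0/0 -> H1 at depth 0
  add 109.0.0.0/8 -> H3 at depth 8
  - 109.176.141.116/30 clear@30
  - 109.0.0.0/8 clear@8
  add 88.174.196.0/24 -> H2 at depth 24
  add 125.176.0.0/12 -> H2 at depth 12
  add 88.174.192.0/20 -> H0 at depth 20
  add 52.121.171.0/24 -> H0 at depth 24
  - 125.176.0.0/12 clear@12
  ? 52.121.171.10  path d0:H1→d1:-→d2:-→d3:-→d4:-→d5:-→d6:-→d7:-→d8:-→d9:-→d10:-→d11:-→d12:-→d13:-→d14:-→d15:-→d16:-→d17:-→d18:-→d19:-→d20:-→d21:-→d22:-→d23:-→d24:H0→d25:-  best=H0
  add 109.176.0.0/16 -> H0 at depth 16
  ? 88.174.196.11  path d0:H1→d1:-→d2:-→d3:-→d4:-→d5:-→d6:-→d7:-→d8:-→d9:-→d10:-→d11:-→d12:-→d13:-→d14:-→d15:-→d16:-→d17:-→d18:-→d19:-→d20:H0→d21:-→d22:-→d23:-→d24:H2  best=H2
  add 125.184.0.0/19 -> H0 at depth 19
  ? 148.97.53.59  path d0:H1  best=H1
  add 109.176.128.0/20 -> H2 at depth 20
  ? 238.170.71.78  path d0:H1  best=H1
  - 109.176.0.0/16 clear@16
  ? 88.174.196.0  path d0:H1→d1:-→d2:-→d3:-→d4:-→d5:-→d6:-→d7:-→d8:-→d9:-→d10:-→d11:-→d12:-→d13:-→d14:-→d15:-→d16:-→d17:-→d18:-→d19:-→d20:H0→d21:-→d22:-→d23:-→d24:H2  best=H2
  ? 136.62.91.16  path d0:H1  best=H1
  add 88.174.196.160/32 -> H2 at depth 32
  add 52.0.0.0/7 -> H3 at depth 7
  ? 52.121.171.0  path d0:H1→d1:-→d2:-→d3:-→d4:-→d5:-→d6:-→d7:H3→d8:-→d9:-→d10:-→d11:-→d12:-→d13:-→d14:-→d15:-→d16:-→d17:-→d18:-→d19:-→d20:-→d21:-→d22:-→d23:-→d24:H0→d25:-  best=H0
  add 125.184.16.0/20 -> H1 at depth 20
  ? 109.176.128.1  path d0:H1→d1:-→d2:-→d3:-→d4:-→d5:-→d6:-→d7:-→d8:-→d9:-→d10:-→d11:-→d12:-→d13:-→d14:-→d15:-→d16:-→d17:-→d18:-→d19:-→d20:H2  best=H2
  ? 88.174.196.0  path d0:H1→d1:-→d2:-→d3:-→d4:-→d5:-→d6:-→d7:-→d8:-→d9:-→d10:-→d11:-→d12:-→d13:-→d14:-→d15:-→d16:-→d17:-→d18:-→d19:-→d20:H0→d21:-→d22:-→d23:-→d24:H2  best=H2
  add 125.184.22.206/32 -> H0 at depth 32
  add 109.0.0.0/8 -> H2 at depth 8
  add 88.174.192.0/21 -> H3 at depth 21
  add 52.0.0.0/8 -> H3 at depth 8
  add 88.174.196.0/24 -> H3 at depth 24
  add 52.121.171.80/28 -> H0 at depth 28
  ? 88.174.192.7  path d0:H1→d1:-→d2:-→d3:-→d4:-→d5:-→d6:-→d7:-→d8:-→d9:-→d10:-→d11:-→d12:-→d13:-→d14:-→d15:-→d16:-→d17:-→d18:-→d19:-→d20:H0→d21:H3  best=H3
  add 88.174.192.0/20 -> H0 at depth 20

== LOOKUPS ==
["H0","H0","H2","H1","H1","H2","H1","H0","H2","H2","H3"]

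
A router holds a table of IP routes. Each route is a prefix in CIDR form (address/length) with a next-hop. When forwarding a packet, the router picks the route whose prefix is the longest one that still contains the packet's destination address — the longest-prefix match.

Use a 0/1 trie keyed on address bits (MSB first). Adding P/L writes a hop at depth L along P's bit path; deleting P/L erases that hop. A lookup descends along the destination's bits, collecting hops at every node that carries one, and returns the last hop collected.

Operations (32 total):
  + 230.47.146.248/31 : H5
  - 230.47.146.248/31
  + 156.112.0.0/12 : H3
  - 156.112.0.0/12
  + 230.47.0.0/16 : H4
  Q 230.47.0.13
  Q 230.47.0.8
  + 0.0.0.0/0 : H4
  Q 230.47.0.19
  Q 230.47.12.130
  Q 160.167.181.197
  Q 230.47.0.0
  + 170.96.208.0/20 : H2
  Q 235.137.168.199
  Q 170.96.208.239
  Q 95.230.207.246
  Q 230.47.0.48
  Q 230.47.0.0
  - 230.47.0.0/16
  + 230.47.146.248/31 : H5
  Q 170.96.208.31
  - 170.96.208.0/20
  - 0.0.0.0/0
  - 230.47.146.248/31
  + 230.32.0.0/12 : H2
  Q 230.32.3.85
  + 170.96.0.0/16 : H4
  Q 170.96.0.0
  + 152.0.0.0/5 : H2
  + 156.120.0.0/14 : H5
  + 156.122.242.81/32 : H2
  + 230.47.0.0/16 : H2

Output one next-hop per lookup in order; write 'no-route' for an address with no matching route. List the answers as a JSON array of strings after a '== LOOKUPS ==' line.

Process each operation:
  add 230.47.146.248/31 -> H5 at depth 31
  del 230.47.146.248/31 (clear depth 31)
  add 156.112.0.0/12 -> H3 at depth 12
  del 156.112.0.0/12 (clear depth 12)
  add 230.47.0.0/16 -> H4 at depth 16
  ? 230.47.0.13  path d0:-→d1:-→d2:-→d3:-→d4:-→d5:-→d6:-→d7:-→d8:-→d9:-→d10:-→d11:-→d12:-→d13:-→d14:-→d15:-→d16:H4  best=H4
  ? 230.47.0.8  path d0:-→d1:-→d2:-→d3:-→d4:-→d5:-→d6:-→d7:-→d8:-→d9:-→d10:-→d11:-→d12:-→d13:-→d14:-→d15:-→d16:H4  best=H4
  add 0.0.0.0/0 -> H4 at depth 0
  ? 230.47.0.19  path d0:H4→d1:-→d2:-→d3:-→d4:-→d5:-→d6:-→d7:-→d8:-→d9:-→d10:-→d11:-→d12:-→d13:-→d14:-→d15:-→d16:H4  best=H4
  ? 230.47.12.130  path d0:H4→d1:-→d2:-→d3:-→d4:-→d5:-→d6:-→d7:-→d8:-→d9:-→d10:-→d11:-→d12:-→d13:-→d14:-→d15:-→d16:H4  best=H4
  ? 160.167.181.197  path d0:H4→d1:-→d2:-  best=H4
  ? 230.47.0.0  path d0:H4→d1:-→d2:-→d3:-→d4:-→d5:-→d6:-→d7:-→d8:-→d9:-→d10:-→d11:-→d12:-→d13:-→d14:-→d15:-→d16:H4  best=H4
  add 170.96.208.0/20 -> H2 at depth 20
  ? 235.137.168.199  path d0:H4→d1:-→d2:-→d3:-→d4:-  best=H4
  ? 170.96.208.239  path d0:H4→d1:-→d2:-→d3:-→d4:-→d5:-→d6:-→d7:-→d8:-→d9:-→d10:-→d11:-→d12:-→d13:-→d14:-→d15:-→d16:-→d17:-→d18:-→d19:-→d20:H2  best=H2
  ? 95.230.207.246  path d0:H4  best=H4
  ? 230.47.0.48  path d0:H4→d1:-→d2:-→d3:-→d4:-→d5:-→d6:-→d7:-→d8:-→d9:-→d10:-→d11:-→d12:-→d13:-→d14:-→d15:-→d16:H4  best=H4
  ? 230.47.0.0  path d0:H4→d1:-→d2:-→d3:-→d4:-→d5:-→d6:-→d7:-→d8:-→d9:-→d10:-→d11:-→d12:-→d13:-→d14:-→d15:-→d16:H4  best=H4
  del 230.47.0.0/16 (clear depth 16)
  add 230.47.146.248/31 -> H5 at depth 31
  ? 170.96.208.31  path d0:H4→d1:-→d2:-→d3:-→d4:-→d5:-→d6:-→d7:-→d8:-→d9:-→d10:-→d11:-→d12:-→d13:-→d14:-→d15:-→d16:-→d17:-→d18:-→d19:-→d20:H2  best=H2
  del 170.96.208.0/20 (clear depth 20)
  del 0.0.0.0/0 (clear depth 0)
  del 230.47.146.248/31 (clear depth 31)
  add 230.32.0.0/12 -> H2 at depth 12
  ? 230.32.3.85  path d0:-→d1:-→d2:-→d3:-→d4:-→d5:-→d6:-→d7:-→d8:-→d9:-→d10:-→d11:-→d12:H2  best=H2
  add 170.96.0.0/16 -> H4 at depth 16
  ? 170.96.0.0  path d0:-→d1:-→d2:-→d3:-→d4:-→d5:-→d6:-→d7:-→d8:-→d9:-→d10:-→d11:-→d12:-→d13:-→d14:-→d15:-→d16:H4  best=H4
  add 152.0.0.0/5 -> H2 at depth 5
  add 156.120.0.0/14 -> H5 at depth 14
  add 156.122.242.81/32 -> H2 at depth 32
  add 230.47.0.0/16 -> H2 at depth 16

== LOOKUPS ==
["H4","H4","H4","H4","H4","H4","H4","H2","H4","H4","H4","H2","H2","H4"]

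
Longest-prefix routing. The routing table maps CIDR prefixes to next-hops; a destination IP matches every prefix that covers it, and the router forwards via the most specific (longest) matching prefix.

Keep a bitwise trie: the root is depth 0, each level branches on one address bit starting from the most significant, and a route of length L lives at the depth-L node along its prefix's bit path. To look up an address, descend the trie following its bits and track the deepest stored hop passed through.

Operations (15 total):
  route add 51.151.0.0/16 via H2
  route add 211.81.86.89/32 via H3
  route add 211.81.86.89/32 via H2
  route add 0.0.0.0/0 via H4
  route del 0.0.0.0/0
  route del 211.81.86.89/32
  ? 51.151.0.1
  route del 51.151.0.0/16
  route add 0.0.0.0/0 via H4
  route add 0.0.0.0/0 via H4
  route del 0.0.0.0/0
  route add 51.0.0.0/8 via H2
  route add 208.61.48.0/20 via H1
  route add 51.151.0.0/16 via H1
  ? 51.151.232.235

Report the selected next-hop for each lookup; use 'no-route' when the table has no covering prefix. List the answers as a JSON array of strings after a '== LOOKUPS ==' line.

Trace:
  + 51.151.0.0/16 (H2) depth=16
  + 211.81.86.89/32 (H3) depth=32
  + 211.81.86.89/32 (H2) depth=32
  + 0.0.0.0/0 (H4) depth=0
  del 0.0.0.0/0 (clear depth 0)
  del 211.81.86.89/32 (clear depth 32)
  lookup 51.151.0.1: bits 0011001110010111 walk d0:-→d1:-→d2:-→d3:-→d4:-→d5:-→d6:-→d7:-→d8:-→d9:-→d10:-→d11:-→d12:-→d13:-→d14:-→d15:-→d16:H2 -> H2
  del 51.151.0.0/16 (clear depth 16)
  + 0.0.0.0/0 (H4) depth=0
  + 0.0.0.0/0 (H4) depth=0
  del 0.0.0.0/0 (clear depth 0)
  + 51.0.0.0/8 (H2) depth=8
  + 208.61.48.0/20 (H1) depth=20
  + 51.151.0.0/16 (H1) depth=16
  lookup 51.151.232.235: bits 0011001110010111 walk d0:-→d1:-→d2:-→d3:-→d4:-→d5:-→d6:-→d7:-→d8:H2→d9:-→d10:-→d11:-→d12:-→d13:-→d14:-→d15:-→d16:H1 -> H1

== LOOKUPS ==
["H2","H1"]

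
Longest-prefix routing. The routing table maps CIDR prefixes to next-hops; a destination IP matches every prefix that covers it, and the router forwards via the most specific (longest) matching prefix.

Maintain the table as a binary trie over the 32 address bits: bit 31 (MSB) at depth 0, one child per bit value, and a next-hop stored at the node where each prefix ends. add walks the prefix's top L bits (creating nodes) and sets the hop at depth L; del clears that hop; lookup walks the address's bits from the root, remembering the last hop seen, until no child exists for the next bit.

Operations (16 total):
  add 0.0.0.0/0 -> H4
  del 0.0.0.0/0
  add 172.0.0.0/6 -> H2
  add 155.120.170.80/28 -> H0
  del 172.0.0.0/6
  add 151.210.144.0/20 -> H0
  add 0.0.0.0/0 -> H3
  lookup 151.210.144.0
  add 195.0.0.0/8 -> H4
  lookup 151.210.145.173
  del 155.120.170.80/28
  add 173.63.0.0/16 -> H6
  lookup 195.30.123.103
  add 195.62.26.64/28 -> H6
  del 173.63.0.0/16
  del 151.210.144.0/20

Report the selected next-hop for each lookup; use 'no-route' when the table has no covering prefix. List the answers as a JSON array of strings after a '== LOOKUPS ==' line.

Process each operation:
  + 0.0.0.0/0 (H4) depth=0
  del 0.0.0.0/0 (clear depth 0)
  + 172.0.0.0/6 (H2) depth=6
  + 155.120.170.80/28 (H0) depth=28
  del 172.0.0.0/6 (clear depth 6)
  + 151.210.144.0/20 (H0) depth=20
  + 0.0.0.0/0 (H3) depth=0
  Q 151.210.144.0: descend 10010111110100101001 ; hops seen [H3,H0] ; pick H0
  + 195.0.0.0/8 (H4) depth=8
  Q 151.210.145.173: descend 10010111110100101001 ; hops seen [H3,H0] ; pick H0
  del 155.120.170.80/28 (clear depth 28)
  + 173.63.0.0/16 (H6) depth=16
  Q 195.30.123.103: descend 11000011 ; hops seen [H3,H4] ; pick H4
  + 195.62.26.64/28 (H6) depth=28
  del 173.63.0.0/16 (clear depth 16)
  del 151.210.144.0/20 (clear depth 20)

== LOOKUPS ==
["H0","H0","H4"]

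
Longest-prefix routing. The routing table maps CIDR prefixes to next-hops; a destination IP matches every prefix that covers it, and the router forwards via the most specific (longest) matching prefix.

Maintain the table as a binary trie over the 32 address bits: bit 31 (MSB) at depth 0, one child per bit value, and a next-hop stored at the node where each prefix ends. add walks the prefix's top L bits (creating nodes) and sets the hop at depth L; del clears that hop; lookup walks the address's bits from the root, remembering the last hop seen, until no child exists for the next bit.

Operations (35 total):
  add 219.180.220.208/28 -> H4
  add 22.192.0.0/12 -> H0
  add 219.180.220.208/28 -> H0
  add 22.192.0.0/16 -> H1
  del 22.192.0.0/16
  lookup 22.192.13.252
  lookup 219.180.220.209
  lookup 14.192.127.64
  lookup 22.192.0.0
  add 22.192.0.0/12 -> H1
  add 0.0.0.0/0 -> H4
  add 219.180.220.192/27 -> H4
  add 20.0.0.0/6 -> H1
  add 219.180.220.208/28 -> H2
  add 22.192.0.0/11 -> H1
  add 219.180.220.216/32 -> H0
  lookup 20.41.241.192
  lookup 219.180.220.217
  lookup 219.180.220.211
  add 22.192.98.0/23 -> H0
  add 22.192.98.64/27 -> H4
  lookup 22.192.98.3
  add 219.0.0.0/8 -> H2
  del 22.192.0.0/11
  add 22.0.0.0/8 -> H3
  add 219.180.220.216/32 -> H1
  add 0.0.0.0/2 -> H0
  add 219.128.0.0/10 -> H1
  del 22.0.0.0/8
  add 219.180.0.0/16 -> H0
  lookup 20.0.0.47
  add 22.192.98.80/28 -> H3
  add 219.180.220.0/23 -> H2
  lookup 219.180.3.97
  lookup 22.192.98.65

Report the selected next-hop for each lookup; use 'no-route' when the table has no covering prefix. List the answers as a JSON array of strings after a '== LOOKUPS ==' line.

Process each operation:
  add 219.180.220.208/28 -> H4 at depth 28
  add 22.192.0.0/12 -> H0 at depth 12
  add 219.180.220.208/28 -> H0 at depth 28
  add 22.192.0.0/16 -> H1 at depth 16
  del 22.192.0.0/16 (clear depth 16)
  Q 22.192.13.252: descend 0001011011000000 ; hops seen [H0] ; pick H0
  Q 219.180.220.209: descend 1101101110110100110111001101 ; hops seen [H0] ; pick H0
  Q 14.192.127.64: descend 000 ; hops seen [∅] ; pick no-route
  Q 22.192.0.0: descend 0001011011000000 ; hops seen [H0] ; pick H0
  add 22.192.0.0/12 -> H1 at depth 12
  add 0.0.0.0/0 -> H4 at depth 0
  add 219.180.220.192/27 -> H4 at depth 27
  add 20.0.0.0/6 -> H1 at depth 6
  add 219.180.220.208/28 -> H2 at depth 28
  add 22.192.0.0/11 -> H1 at depth 11
  add 219.180.220.216/32 -> H0 at depth 32
  Q 20.41.241.192: descend 000101 ; hops seen [H4,H1] ; pick H1
  Q 219.180.220.217: descend 1101101110110100110111001101100 ; hops seen [H4,H4,H2] ; pick H2
  Q 219.180.220.211: descend 1101101110110100110111001101 ; hops seen [H4,H4,H2] ; pick H2
  add 22.192.98.0/23 -> H0 at depth 23
  add 22.192.98.64/27 -> H4 at depth 27
  Q 22.192.98.3: descend 0001011011000000011000100 ; hops seen [H4,H1,H1,H1,H0] ; pick H0
  add 219.0.0.0/8 -> H2 at depth 8
  del 22.192.0.0/11 (clear depth 11)
  add 22.0.0.0/8 -> H3 at depth 8
  add 219.180.220.216/32 -> H1 at depth 32
  add 0.0.0.0/2 -> H0 at depth 2
  add 219.128.0.0/10 -> H1 at depth 10
  del 22.0.0.0/8 (clear depth 8)
  add 219.180.0.0/16 -> H0 at depth 16
  Q 20.0.0.47: descend 000101 ; hops seen [H4,H0,H1] ; pick H1
  add 22.192.98.80/28 -> H3 at depth 28
  add 219.180.220.0/23 -> H2 at depth 23
  Q 219.180.3.97: descend 1101101110110100 ; hops seen [H4,H2,H1,H0] ; pick H0
  Q 22.192.98.65: descend 000101101100000001100010010 ; hops seen [H4,H0,H1,H1,H0,H4] ; pick H4

== LOOKUPS ==
["H0","H0","no-route","H0","H1","H2","H2","H0","H1","H0","H4"]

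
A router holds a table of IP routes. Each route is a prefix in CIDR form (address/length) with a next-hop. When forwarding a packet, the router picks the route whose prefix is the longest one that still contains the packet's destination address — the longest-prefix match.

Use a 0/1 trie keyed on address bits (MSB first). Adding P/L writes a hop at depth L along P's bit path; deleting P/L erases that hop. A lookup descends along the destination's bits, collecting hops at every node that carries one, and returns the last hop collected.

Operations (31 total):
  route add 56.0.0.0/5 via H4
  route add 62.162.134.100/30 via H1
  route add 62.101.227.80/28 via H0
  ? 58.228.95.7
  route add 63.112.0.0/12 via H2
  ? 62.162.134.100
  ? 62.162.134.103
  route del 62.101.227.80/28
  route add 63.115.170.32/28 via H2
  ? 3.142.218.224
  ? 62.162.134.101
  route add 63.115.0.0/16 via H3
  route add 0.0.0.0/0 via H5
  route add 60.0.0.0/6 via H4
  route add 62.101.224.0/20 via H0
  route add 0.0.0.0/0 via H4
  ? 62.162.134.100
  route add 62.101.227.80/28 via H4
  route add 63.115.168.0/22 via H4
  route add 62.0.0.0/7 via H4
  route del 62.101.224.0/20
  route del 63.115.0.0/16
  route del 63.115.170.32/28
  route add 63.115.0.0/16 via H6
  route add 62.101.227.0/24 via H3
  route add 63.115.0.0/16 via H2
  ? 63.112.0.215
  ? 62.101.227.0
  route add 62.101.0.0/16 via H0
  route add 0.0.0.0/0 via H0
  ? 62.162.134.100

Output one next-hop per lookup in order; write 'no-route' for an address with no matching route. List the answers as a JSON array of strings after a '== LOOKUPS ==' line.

Trace:
  + 56.0.0.0/5 (H4) depth=5
  + 62.162.134.100/30 (H1) depth=30
  + 62.101.227.80/28 (H0) depth=28
  lookup 58.228.95.7: bits 00111 walk d0:-→d1:-→d2:-→d3:-→d4:-→d5:H4 -> H4
  + 63.112.0.0/12 (H2) depth=12
  lookup 62.162.134.100: bits 001111101010001010000110011001 walk d0:-→d1:-→d2:-→d3:-→d4:-→d5:H4→d6:-→d7:-→d8:-→d9:-→d10:-→d11:-→d12:-→d13:-→d14:-→d15:-→d16:-→d17:-→d18:-→d19:-→d20:-→d21:-→d22:-→d23:-→d24:-→d25:-→d26:-→d27:-→d28:-→d29:-→d30:H1 -> H1
  lookup 62.162.134.103: bits 001111101010001010000110011001 walk d0:-→d1:-→d2:-→d3:-→d4:-→d5:H4→d6:-→d7:-→d8:-→d9:-→d10:-→d11:-→d12:-→d13:-→d14:-→d15:-→d16:-→d17:-→d18:-→d19:-→d20:-→d21:-→d22:-→d23:-→d24:-→d25:-→d26:-→d27:-→d28:-→d29:-→d30:H1 -> H1
  del 62.101.227.80/28 (clear depth 28)
  + 63.115.170.32/28 (H2) depth=28
  lookup 3.142.218.224: bits 00 walk d0:-→d1:-→d2:- -> no-route
  lookup 62.162.134.101: bits 001111101010001010000110011001 walk d0:-→d1:-→d2:-→d3:-→d4:-→d5:H4→d6:-→d7:-→d8:-→d9:-→d10:-→d11:-→d12:-→d13:-→d14:-→d15:-→d16:-→d17:-→d18:-→d19:-→d20:-→d21:-→d22:-→d23:-→d24:-→d25:-→d26:-→d27:-→d28:-→d29:-→d30:H1 -> H1
  + 63.115.0.0/16 (H3) depth=16
  + 0.0.0.0/0 (H5) depth=0
  + 60.0.0.0/6 (H4) depth=6
  + 62.101.224.0/20 (H0) depth=20
  + 0.0.0.0/0 (H4) depth=0
  lookup 62.162.134.100: bits 001111101010001010000110011001 walk d0:H4→d1:-→d2:-→d3:-→d4:-→d5:H4→d6:H4→d7:-→d8:-→d9:-→d10:-→d11:-→d12:-→d13:-→d14:-→d15:-→d16:-→d17:-→d18:-→d19:-→d20:-→d21:-→d22:-→d23:-→d24:-→d25:-→d26:-→d27:-→d28:-→d29:-→d30:H1 -> H1
  + 62.101.227.80/28 (H4) depth=28
  + 63.115.168.0/22 (H4) depth=22
  + 62.0.0.0/7 (H4) depth=7
  del 62.101.224.0/20 (clear depth 20)
  del 63.115.0.0/16 (clear depth 16)
  del 63.115.170.32/28 (clear depth 28)
  + 63.115.0.0/16 (H6) depth=16
  + 62.101.227.0/24 (H3) depth=24
  + 63.115.0.0/16 (H2) depth=16
  lookup 63.112.0.215: bits 00111111011100 walk d0:H4→d1:-→d2:-→d3:-→d4:-→d5:H4→d6:H4→d7:H4→d8:-→d9:-→d10:-→d11:-→d12:H2→d13:-→d14:- -> H2
  lookup 62.101.227.0: bits 0011111001100101111000110 walk d0:H4→d1:-→d2:-→d3:-→d4:-→d5:H4→d6:H4→d7:H4→d8:-→d9:-→d10:-→d11:-→d12:-→d13:-→d14:-→d15:-→d16:-→d17:-→d18:-→d19:-→d20:-→d21:-→d22:-→d23:-→d24:H3→d25:- -> H3
  + 62.101.0.0/16 (H0) depth=16
  + 0.0.0.0/0 (H0) depth=0
  lookup 62.162.134.100: bits 001111101010001010000110011001 walk d0:H0→d1:-→d2:-→d3:-→d4:-→d5:H4→d6:H4→d7:H4→d8:-→d9:-→d10:-→d11:-→d12:-→d13:-→d14:-→d15:-→d16:-→d17:-→d18:-→d19:-→d20:-→d21:-→d22:-→d23:-→d24:-→d25:-→d26:-→d27:-→d28:-→d29:-→d30:H1 -> H1

== LOOKUPS ==
["H4","H1","H1","no-route","H1","H1","H2","H3","H1"]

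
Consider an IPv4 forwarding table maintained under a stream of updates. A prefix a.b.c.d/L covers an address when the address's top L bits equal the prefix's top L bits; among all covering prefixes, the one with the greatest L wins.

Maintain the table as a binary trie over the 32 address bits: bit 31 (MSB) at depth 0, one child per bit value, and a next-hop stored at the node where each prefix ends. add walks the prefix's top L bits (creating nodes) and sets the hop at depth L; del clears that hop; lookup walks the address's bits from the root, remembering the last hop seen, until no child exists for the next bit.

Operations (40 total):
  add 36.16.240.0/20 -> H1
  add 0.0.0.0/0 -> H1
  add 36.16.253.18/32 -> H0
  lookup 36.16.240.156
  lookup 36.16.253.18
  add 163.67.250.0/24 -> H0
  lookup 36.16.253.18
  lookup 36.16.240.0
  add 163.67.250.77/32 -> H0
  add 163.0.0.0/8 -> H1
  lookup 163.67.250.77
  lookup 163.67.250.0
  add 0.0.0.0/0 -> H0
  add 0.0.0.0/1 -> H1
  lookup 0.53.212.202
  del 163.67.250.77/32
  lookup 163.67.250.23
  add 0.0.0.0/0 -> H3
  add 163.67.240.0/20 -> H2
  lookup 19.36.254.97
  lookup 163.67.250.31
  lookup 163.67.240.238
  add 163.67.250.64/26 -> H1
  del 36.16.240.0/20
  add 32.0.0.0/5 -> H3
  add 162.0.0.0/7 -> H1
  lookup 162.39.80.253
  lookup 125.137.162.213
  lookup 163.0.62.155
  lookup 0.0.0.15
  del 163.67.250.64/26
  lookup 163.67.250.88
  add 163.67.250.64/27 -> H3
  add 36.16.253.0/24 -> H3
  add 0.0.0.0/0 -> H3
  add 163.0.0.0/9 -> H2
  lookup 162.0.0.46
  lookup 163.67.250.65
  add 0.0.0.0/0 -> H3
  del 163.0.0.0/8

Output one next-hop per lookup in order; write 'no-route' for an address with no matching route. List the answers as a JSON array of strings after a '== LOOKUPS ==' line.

Trace:
  + 36.16.240.0/20 (H1) depth=20
  + 0.0.0.0/0 (H1) depth=0
  + 36.16.253.18/32 (H0) depth=32
  lookup 36.16.240.156: bits 00100100000100001111 walk d0:H1→d1:-→d2:-→d3:-→d4:-→d5:-→d6:-→d7:-→d8:-→d9:-→d10:-→d11:-→d12:-→d13:-→d14:-→d15:-→d16:-→d17:-→d18:-→d19:-→d20:H1 -> H1
  lookup 36.16.253.18: bits 00100100000100001111110100010010 walk d0:H1→d1:-→d2:-→d3:-→d4:-→d5:-→d6:-→d7:-→d8:-→d9:-→d10:-→d11:-→d12:-→d13:-→d14:-→d15:-→d16:-→d17:-→d18:-→d19:-→d20:H1→d21:-→d22:-→d23:-→d24:-→d25:-→d26:-→d27:-→d28:-→d29:-→d30:-→d31:-→d32:H0 -> H0
  + 163.67.250.0/24 (H0) depth=24
  lookup 36.16.253.18: bits 00100100000100001111110100010010 walk d0:H1→d1:-→d2:-→d3:-→d4:-→d5:-→d6:-→d7:-→d8:-→d9:-→d10:-→d11:-→d12:-→d13:-→d14:-→d15:-→d16:-→d17:-→d18:-→d19:-→d20:H1→d21:-→d22:-→d23:-→d24:-→d25:-→d26:-→d27:-→d28:-→d29:-→d30:-→d31:-→d32:H0 -> H0
  lookup 36.16.240.0: bits 00100100000100001111 walk d0:H1→d1:-→d2:-→d3:-→d4:-→d5:-→d6:-→d7:-→d8:-→d9:-→d10:-→d11:-→d12:-→d13:-→d14:-→d15:-→d16:-→d17:-→d18:-→d19:-→d20:H1 -> H1
  + 163.67.250.77/32 (H0) depth=32
  + 163.0.0.0/8 (H1) depth=8
  lookup 163.67.250.77: bits 10100011010000111111101001001101 walk d0:H1→d1:-→d2:-→d3:-→d4:-→d5:-→d6:-→d7:-→d8:H1→d9:-→d10:-→d11:-→d12:-→d13:-→d14:-→d15:-→d16:-→d17:-→d18:-→d19:-→d20:-→d21:-→d22:-→d23:-→d24:H0→d25:-→d26:-→d27:-→d28:-→d29:-→d30:-→d31:-→d32:H0 -> H0
  lookup 163.67.250.0: bits 1010001101000011111110100 walk d0:H1→d1:-→d2:-→d3:-→d4:-→d5:-→d6:-→d7:-→d8:H1→d9:-→d10:-→d11:-→d12:-→d13:-→d14:-→d15:-→d16:-→d17:-→d18:-→d19:-→d20:-→d21:-→d22:-→d23:-→d24:H0→d25:- -> H0
  + 0.0.0.0/0 (H0) depth=0
  + 0.0.0.0/1 (H1) depth=1
  lookup 0.53.212.202: bits 00 walk d0:H0→d1:H1→d2:- -> H1
  - 163.67.250.77/32 clear@32
  lookup 163.67.250.23: bits 1010001101000011111110100 walk d0:H0→d1:-→d2:-→d3:-→d4:-→d5:-→d6:-→d7:-→d8:H1→d9:-→d10:-→d11:-→d12:-→d13:-→d14:-→d15:-→d16:-→d17:-→d18:-→d19:-→d20:-→d21:-→d22:-→d23:-→d24:H0→d25:- -> H0
  + 0.0.0.0/0 (H3) depth=0
  + 163.67.240.0/20 (H2) depth=20
  lookup 19.36.254.97: bits 00 walk d0:H3→d1:H1→d2:- -> H1
  lookup 163.67.250.31: bits 1010001101000011111110100 walk d0:H3→d1:-→d2:-→d3:-→d4:-→d5:-→d6:-→d7:-→d8:H1→d9:-→d10:-→d11:-→d12:-→d13:-→d14:-→d15:-→d16:-→d17:-→d18:-→d19:-→d20:H2→d21:-→d22:-→d23:-→d24:H0→d25:- -> H0
  lookup 163.67.240.238: bits 10100011010000111111 walk d0:H3→d1:-→d2:-→d3:-→d4:-→d5:-→d6:-→d7:-→d8:H1→d9:-→d10:-→d11:-→d12:-→d13:-→d14:-→d15:-→d16:-→d17:-→d18:-→d19:-→d20:H2 -> H2
  + 163.67.250.64/26 (H1) depth=26
  - 36.16.240.0/20 clear@20
  + 32.0.0.0/5 (H3) depth=5
  + 162.0.0.0/7 (H1) depth=7
  lookup 162.39.80.253: bits 1010001 walk d0:H3→d1:-→d2:-→d3:-→d4:-→d5:-→d6:-→d7:H1 -> H1
  lookup 125.137.162.213: bits 0 walk d0:H3→d1:H1 -> H1
  lookup 163.0.62.155: bits 101000110 walk d0:H3→d1:-→d2:-→d3:-→d4:-→d5:-→d6:-→d7:H1→d8:H1→d9:- -> H1
  lookup 0.0.0.15: bits 00 walk d0:H3→d1:H1→d2:- -> H1
  - 163.67.250.64/26 clear@26
  lookup 163.67.250.88: bits 101000110100001111111010010 walk d0:H3→d1:-→d2:-→d3:-→d4:-→d5:-→d6:-→d7:H1→d8:H1→d9:-→d10:-→d11:-→d12:-→d13:-→d14:-→d15:-→d16:-→d17:-→d18:-→d19:-→d20:H2→d21:-→d22:-→d23:-→d24:H0→d25:-→d26:-→d27:- -> H0
  + 163.67.250.64/27 (H3) depth=27
  + 36.16.253.0/24 (H3) depth=24
  + 0.0.0.0/0 (H3) depth=0
  + 163.0.0.0/9 (H2) depth=9
  lookup 162.0.0.46: bits 1010001 walk d0:H3→d1:-→d2:-→d3:-→d4:-→d5:-→d6:-→d7:H1 -> H1
  lookup 163.67.250.65: bits 1010001101000011111110100100 walk d0:H3→d1:-→d2:-→d3:-→d4:-→d5:-→d6:-→d7:H1→d8:H1→d9:H2→d10:-→d11:-→d12:-→d13:-→d14:-→d15:-→d16:-→d17:-→d18:-→d19:-→d20:H2→d21:-→d22:-→d23:-→d24:H0→d25:-→d26:-→d27:H3→d28:- -> H3
  + 0.0.0.0/0 (H3) depth=0
  - 163.0.0.0/8 clear@8

== LOOKUPS ==
["H1","H0","H0","H1","H0","H0","H1","H0","H1","H0","H2","H1","H1","H1","H1","H0","H1","H3"]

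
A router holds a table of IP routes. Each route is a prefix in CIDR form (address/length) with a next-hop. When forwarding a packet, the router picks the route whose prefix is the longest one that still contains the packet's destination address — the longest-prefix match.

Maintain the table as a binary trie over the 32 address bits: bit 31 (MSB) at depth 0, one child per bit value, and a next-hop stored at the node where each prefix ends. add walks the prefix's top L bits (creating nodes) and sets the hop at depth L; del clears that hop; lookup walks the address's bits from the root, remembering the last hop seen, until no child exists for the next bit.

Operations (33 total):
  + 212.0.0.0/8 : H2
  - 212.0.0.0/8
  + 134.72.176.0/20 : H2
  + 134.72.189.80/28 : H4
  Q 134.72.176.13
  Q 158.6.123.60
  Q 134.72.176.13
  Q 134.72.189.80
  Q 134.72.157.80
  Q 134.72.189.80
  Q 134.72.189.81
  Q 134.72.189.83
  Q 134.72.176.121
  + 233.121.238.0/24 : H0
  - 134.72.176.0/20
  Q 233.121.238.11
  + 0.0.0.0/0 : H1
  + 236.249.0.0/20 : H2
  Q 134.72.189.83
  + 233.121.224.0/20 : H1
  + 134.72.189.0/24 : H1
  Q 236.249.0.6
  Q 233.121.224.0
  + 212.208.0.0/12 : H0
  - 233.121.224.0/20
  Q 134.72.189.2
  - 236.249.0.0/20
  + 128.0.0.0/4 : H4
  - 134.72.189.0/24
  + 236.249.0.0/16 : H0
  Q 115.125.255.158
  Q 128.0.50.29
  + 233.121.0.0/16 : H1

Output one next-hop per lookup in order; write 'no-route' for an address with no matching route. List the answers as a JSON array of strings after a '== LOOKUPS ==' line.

Process each operation:
  add 212.0.0.0/8 -> H2 at depth 8
  - 212.0.0.0/8 clear@8
  add 134.72.176.0/20 -> H2 at depth 20
  add 134.72.189.80/28 -> H4 at depth 28
  Q 134.72.176.13: descend 10000110010010001011 ; hops seen [H2] ; pick H2
  Q 158.6.123.60: descend 100 ; hops seen [∅] ; pick no-route
  Q 134.72.176.13: descend 10000110010010001011 ; hops seen [H2] ; pick H2
  Q 134.72.189.80: descend 1000011001001000101111010101 ; hops seen [H2,H4] ; pick H4
  Q 134.72.157.80: descend 100001100100100010 ; hops seen [∅] ; pick no-route
  Q 134.72.189.80: descend 1000011001001000101111010101 ; hops seen [H2,H4] ; pick H4
  Q 134.72.189.81: descend 1000011001001000101111010101 ; hops seen [H2,H4] ; pick H4
  Q 134.72.189.83: descend 1000011001001000101111010101 ; hops seen [H2,H4] ; pick H4
  Q 134.72.176.121: descend 10000110010010001011 ; hops seen [H2] ; pick H2
  add 233.121.238.0/24 -> H0 at depth 24
  - 134.72.176.0/20 clear@20
  Q 233.121.238.11: descend 111010010111100111101110 ; hops seen [H0] ; pick H0
  add 0.0.0.0/0 -> H1 at depth 0
  add 236.249.0.0/20 -> H2 at depth 20
  Q 134.72.189.83: descend 1000011001001000101111010101 ; hops seen [H1,H4] ; pick H4
  add 233.121.224.0/20 -> H1 at depth 20
  add 134.72.189.0/24 -> H1 at depth 24
  Q 236.249.0.6: descend 11101100111110010000 ; hops seen [H1,H2] ; pick H2
  Q 233.121.224.0: descend 11101001011110011110 ; hops seen [H1,H1] ; pick H1
  add 212.208.0.0/12 -> H0 at depth 12
  - 233.121.224.0/20 clear@20
  Q 134.72.189.2: descend 1000011001001000101111010 ; hops seen [H1,H1] ; pick H1
  - 236.249.0.0/20 clear@20
  add 128.0.0.0/4 -> H4 at depth 4
  - 134.72.189.0/24 clear@24
  add 236.249.0.0/16 -> H0 at depth 16
  Q 115.125.255.158: descend ε ; hops seen [H1] ; pick H1
  Q 128.0.50.29: descend 10000 ; hops seen [H1,H4] ; pick H4
  add 233.121.0.0/16 -> H1 at depth 16

== LOOKUPS ==
["H2","no-route","H2","H4","no-route","H4","H4","H4","H2","H0","H4","H2","H1","H1","H1","H4"]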